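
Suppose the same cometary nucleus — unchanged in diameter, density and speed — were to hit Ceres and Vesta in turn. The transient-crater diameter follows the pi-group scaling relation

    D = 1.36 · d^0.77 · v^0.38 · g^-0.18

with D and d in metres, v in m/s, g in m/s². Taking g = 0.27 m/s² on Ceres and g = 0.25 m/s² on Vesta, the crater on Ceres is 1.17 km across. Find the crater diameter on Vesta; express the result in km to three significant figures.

All impactor-dependent factors cancel in the ratio, leaving D_Vesta/D_Ceres = (g_Vesta/g_Ceres)^-0.18.
(0.25/0.27)^-0.18 = 0.9259^-0.18 = 1.014
D_Vesta = 1.014 × 1.17 km = 1.19 km

D ≈ 1.19 km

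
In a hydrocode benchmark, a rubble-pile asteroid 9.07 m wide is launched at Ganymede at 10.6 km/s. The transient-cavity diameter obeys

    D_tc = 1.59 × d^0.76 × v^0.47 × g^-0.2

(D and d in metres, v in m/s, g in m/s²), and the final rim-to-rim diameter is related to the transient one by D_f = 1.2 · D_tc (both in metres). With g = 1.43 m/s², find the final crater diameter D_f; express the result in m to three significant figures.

v = 10600 m/s.
d^0.76 = 9.07^0.76 = 5.343
v^0.47 = 10600^0.47 = 77.96
g^-0.2 = 1.43^-0.2 = 0.9310
D_tc = 1.59 × 5.343 × 77.96 × 0.9310 = 616.6 m
D_f = 1.2 × 616.6 = 739.9 m

D_f ≈ 740 m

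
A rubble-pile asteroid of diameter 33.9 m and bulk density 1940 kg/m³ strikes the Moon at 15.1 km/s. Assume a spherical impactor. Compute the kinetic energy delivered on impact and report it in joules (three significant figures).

E ≈ 4.51 × 10^15 J

v = 15100 m/s.
Mass m = (π/6) ρ d³ = (π/6) × 1940 × (33.9)³ = 3.957 × 10^7 kg
E = ½ m v² = 0.5 × 3.957 × 10^7 × (15100)² = 4.511 × 10^15 J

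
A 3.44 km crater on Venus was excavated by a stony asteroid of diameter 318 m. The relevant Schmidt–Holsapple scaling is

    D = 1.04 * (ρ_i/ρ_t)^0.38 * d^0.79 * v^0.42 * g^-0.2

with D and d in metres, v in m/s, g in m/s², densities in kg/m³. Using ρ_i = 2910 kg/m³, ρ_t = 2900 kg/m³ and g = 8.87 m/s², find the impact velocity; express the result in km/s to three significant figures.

Rearranging for v: v = [D / (1.04 · (2910/2900)^0.38 · 318^0.79 · 8.87^-0.2)]^(1/0.42).
D = 3440 m.
(2910/2900)^0.38 = 1.001
318^0.79 = 94.82
8.87^-0.2 = 0.6463
Denominator = 1.04 × 1.001 × 94.82 × 0.6463 = 63.80
D / 63.80 = 3440 / 63.80 = 53.92
v = 53.92^(1/0.42) = 53.92^2.381 = 13283 m/s

v ≈ 13.3 km/s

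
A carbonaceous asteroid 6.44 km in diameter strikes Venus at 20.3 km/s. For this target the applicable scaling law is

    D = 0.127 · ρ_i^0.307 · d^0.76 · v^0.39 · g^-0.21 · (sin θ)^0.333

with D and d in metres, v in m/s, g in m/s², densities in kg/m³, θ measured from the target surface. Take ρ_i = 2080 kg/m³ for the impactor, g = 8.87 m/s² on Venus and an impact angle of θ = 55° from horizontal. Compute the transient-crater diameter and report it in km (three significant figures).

In SI units: d = 6440 m, v = 20300 m/s.
ρ_i^0.307 = 2080^0.307 = 10.44
d^0.76 = 6440^0.76 = 784.8
v^0.39 = 20300^0.39 = 47.85
g^-0.21 = 8.87^-0.21 = 0.6323
(sin 55°)^0.333 = 0.8192^0.333 = 0.9357
D = 0.127 × 10.44 × 784.8 × 47.85 × 0.6323 × 0.9357 = 29458 m
   = 29.46 km

D ≈ 29.5 km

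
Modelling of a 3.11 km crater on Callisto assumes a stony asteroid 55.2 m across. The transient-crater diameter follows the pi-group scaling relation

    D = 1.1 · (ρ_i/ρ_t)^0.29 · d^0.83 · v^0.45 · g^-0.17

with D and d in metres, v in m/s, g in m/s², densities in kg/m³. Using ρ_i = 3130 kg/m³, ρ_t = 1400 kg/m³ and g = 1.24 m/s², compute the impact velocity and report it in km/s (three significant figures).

v ≈ 18.5 km/s

Rearranging for v: v = [D / (1.1 · (3130/1400)^0.29 · 55.2^0.83 · 1.24^-0.17)]^(1/0.45).
D = 3110 m.
(3130/1400)^0.29 = 1.263
55.2^0.83 = 27.91
1.24^-0.17 = 0.9641
Denominator = 1.1 × 1.263 × 27.91 × 0.9641 = 37.38
D / 37.38 = 3110 / 37.38 = 83.20
v = 83.20^(1/0.45) = 83.20^2.2222 = 18488 m/s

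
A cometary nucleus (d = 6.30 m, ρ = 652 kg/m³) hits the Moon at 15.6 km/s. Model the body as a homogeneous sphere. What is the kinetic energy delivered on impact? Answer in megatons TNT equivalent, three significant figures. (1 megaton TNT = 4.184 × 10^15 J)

v = 15600 m/s.
Mass m = (π/6) ρ d³ = (π/6) × 652 × (6.3)³ = 8.536 × 10^4 kg
E = ½ m v² = 0.5 × 8.536 × 10^4 × (15600)² = 1.039 × 10^13 J
   = 1.039 × 10^13 / 4.184×10^15 = 2.483 × 10^-3 Mt

E ≈ 2.48 × 10^-3 Mt TNT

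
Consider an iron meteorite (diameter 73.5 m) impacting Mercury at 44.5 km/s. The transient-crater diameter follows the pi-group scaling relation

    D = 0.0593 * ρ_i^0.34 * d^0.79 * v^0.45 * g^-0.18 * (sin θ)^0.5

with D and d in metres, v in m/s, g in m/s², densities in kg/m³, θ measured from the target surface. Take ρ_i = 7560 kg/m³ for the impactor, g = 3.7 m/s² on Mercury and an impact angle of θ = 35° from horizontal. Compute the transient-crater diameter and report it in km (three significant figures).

D ≈ 2.72 km

In SI units: v = 44500 m/s.
ρ_i^0.34 = 7560^0.34 = 20.83
d^0.79 = 73.5^0.79 = 29.81
v^0.45 = 44500^0.45 = 123.5
g^-0.18 = 3.7^-0.18 = 0.7902
(sin 35°)^0.5 = 0.5736^0.5 = 0.7574
D = 0.0593 × 20.83 × 29.81 × 123.5 × 0.7902 × 0.7574 = 2722 m
   = 2.722 km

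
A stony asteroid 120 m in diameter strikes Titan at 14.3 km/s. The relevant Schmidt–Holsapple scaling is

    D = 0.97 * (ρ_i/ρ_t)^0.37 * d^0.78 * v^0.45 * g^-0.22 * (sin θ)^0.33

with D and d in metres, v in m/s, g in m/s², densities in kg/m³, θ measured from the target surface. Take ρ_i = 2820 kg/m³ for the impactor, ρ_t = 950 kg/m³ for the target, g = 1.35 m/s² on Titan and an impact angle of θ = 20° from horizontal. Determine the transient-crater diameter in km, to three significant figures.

D ≈ 2.96 km

In SI units: v = 14300 m/s.
(ρ_i/ρ_t)^0.37 = (2820/950)^0.37 = 1.496
d^0.78 = 120^0.78 = 41.86
v^0.45 = 14300^0.45 = 74.11
g^-0.22 = 1.35^-0.22 = 0.9361
(sin 20°)^0.33 = 0.3420^0.33 = 0.7018
D = 0.97 × 1.496 × 41.86 × 74.11 × 0.9361 × 0.7018 = 2957 m
   = 2.957 km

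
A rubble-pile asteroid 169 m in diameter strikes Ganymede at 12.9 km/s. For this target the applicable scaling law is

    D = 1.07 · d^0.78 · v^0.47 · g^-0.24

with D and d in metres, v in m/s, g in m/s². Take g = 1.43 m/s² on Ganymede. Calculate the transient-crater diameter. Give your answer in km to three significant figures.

In SI units: v = 12900 m/s.
d^0.78 = 169^0.78 = 54.67
v^0.47 = 12900^0.47 = 85.50
g^-0.24 = 1.43^-0.24 = 0.9177
D = 1.07 × 54.67 × 85.50 × 0.9177 = 4590 m
   = 4.590 km

D ≈ 4.59 km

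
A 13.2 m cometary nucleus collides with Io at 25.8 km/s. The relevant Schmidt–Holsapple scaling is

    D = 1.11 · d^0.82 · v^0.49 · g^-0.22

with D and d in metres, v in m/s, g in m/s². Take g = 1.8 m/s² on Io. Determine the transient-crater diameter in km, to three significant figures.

D ≈ 1.17 km

In SI units: v = 25800 m/s.
d^0.82 = 13.2^0.82 = 8.296
v^0.49 = 25800^0.49 = 145.1
g^-0.22 = 1.8^-0.22 = 0.8787
D = 1.11 × 8.296 × 145.1 × 0.8787 = 1174 m
   = 1.174 km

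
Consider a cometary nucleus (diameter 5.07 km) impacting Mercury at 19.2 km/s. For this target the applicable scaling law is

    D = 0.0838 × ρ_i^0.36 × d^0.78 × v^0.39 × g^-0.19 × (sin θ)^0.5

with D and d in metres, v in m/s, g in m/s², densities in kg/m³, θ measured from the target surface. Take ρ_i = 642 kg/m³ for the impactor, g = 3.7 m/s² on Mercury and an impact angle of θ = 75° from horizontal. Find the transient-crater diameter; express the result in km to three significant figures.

In SI units: d = 5070 m, v = 19200 m/s.
ρ_i^0.36 = 642^0.36 = 10.25
d^0.78 = 5070^0.78 = 776.1
v^0.39 = 19200^0.39 = 46.83
g^-0.19 = 3.7^-0.19 = 0.7799
(sin 75°)^0.5 = 0.9659^0.5 = 0.9828
D = 0.0838 × 10.25 × 776.1 × 46.83 × 0.7799 × 0.9828 = 23928 m
   = 23.93 km

D ≈ 23.9 km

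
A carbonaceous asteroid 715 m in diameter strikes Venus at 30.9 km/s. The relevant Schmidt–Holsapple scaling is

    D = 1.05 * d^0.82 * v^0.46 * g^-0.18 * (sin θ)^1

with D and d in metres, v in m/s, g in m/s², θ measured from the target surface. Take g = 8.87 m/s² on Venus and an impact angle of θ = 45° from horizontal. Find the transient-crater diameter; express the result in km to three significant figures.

In SI units: v = 30900 m/s.
d^0.82 = 715^0.82 = 219.0
v^0.46 = 30900^0.46 = 116.2
g^-0.18 = 8.87^-0.18 = 0.6751
(sin 45°)^1 = 0.7071^1 = 0.7071
D = 1.05 × 219.0 × 116.2 × 0.6751 × 0.7071 = 12755 m
   = 12.76 km

D ≈ 12.8 km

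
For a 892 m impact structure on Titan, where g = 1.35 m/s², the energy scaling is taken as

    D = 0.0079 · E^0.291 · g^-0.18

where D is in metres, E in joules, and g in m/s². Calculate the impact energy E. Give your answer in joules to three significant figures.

Rearranging: E = [D / (0.0079 · g^-0.18)]^(1/0.291).
g^-0.18 = 1.35^-0.18 = 0.9474
D / (0.0079 × 0.9474) = 892 / (7.484 × 10^-3) = 1.192 × 10^5
E = (1.192 × 10^5)^3.4364 = 2.780 × 10^17 J

E ≈ 2.78 × 10^17 J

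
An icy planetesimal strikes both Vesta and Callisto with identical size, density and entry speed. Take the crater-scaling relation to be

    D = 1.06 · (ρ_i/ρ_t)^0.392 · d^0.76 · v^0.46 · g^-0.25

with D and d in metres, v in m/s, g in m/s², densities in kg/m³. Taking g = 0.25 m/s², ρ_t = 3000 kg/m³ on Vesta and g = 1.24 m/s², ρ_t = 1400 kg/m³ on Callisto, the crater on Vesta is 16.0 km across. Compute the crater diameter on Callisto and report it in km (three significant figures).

D ≈ 14.5 km

The impactor-only factors (d, v, ρ_i) cancel in the ratio, leaving D_Callisto/D_Vesta = (g_Callisto/g_Vesta)^-0.25 · (ρ_t,Vesta/ρ_t,Callisto)^0.392.
(1.24/0.25)^-0.25 = 4.960^-0.25 = 0.6701
(3000/1400)^0.392 = 2.143^0.392 = 1.348
Ratio = 0.6701 × 1.348 = 0.9033
D_Callisto = 0.9033 × 16.0 km = 14.5 km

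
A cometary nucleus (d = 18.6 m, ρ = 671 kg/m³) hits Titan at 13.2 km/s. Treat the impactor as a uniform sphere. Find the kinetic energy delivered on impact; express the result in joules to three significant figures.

v = 13200 m/s.
Mass m = (π/6) ρ d³ = (π/6) × 671 × (18.6)³ = 2.261 × 10^6 kg
E = ½ m v² = 0.5 × 2.261 × 10^6 × (13200)² = 1.970 × 10^14 J

E ≈ 1.97 × 10^14 J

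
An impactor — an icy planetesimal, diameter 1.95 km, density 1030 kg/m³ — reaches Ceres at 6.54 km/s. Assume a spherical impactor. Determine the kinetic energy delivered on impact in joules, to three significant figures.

E ≈ 8.55 × 10^19 J

d = 1950 m; v = 6540 m/s.
Mass m = (π/6) ρ d³ = (π/6) × 1030 × (1950)³ = 3.999 × 10^12 kg
E = ½ m v² = 0.5 × 3.999 × 10^12 × (6540)² = 8.552 × 10^19 J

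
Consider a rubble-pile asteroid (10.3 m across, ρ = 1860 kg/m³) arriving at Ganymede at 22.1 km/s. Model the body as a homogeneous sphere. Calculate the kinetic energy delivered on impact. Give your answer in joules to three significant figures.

E ≈ 2.60 × 10^14 J

v = 22100 m/s.
Mass m = (π/6) ρ d³ = (π/6) × 1860 × (10.3)³ = 1.064 × 10^6 kg
E = ½ m v² = 0.5 × 1.064 × 10^6 × (22100)² = 2.598 × 10^14 J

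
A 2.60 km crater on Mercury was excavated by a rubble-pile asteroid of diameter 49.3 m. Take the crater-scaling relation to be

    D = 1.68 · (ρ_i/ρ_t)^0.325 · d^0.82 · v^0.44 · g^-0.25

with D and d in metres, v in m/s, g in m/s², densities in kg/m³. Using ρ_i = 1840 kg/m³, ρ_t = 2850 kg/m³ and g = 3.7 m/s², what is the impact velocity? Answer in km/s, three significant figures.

Rearranging for v: v = [D / (1.68 · (1840/2850)^0.325 · 49.3^0.82 · 3.7^-0.25)]^(1/0.44).
D = 2600 m.
(1840/2850)^0.325 = 0.8674
49.3^0.82 = 24.44
3.7^-0.25 = 0.7210
Denominator = 1.68 × 0.8674 × 24.44 × 0.7210 = 25.68
D / 25.68 = 2600 / 25.68 = 101.2
v = 101.2^(1/0.44) = 101.2^2.2727 = 36072 m/s

v ≈ 36.1 km/s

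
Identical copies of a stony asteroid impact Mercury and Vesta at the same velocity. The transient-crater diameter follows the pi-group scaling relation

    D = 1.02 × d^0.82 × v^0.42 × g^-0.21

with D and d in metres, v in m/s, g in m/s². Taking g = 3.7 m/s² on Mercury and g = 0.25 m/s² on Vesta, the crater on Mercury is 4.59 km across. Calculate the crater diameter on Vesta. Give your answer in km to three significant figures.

All impactor-dependent factors cancel in the ratio, leaving D_Vesta/D_Mercury = (g_Vesta/g_Mercury)^-0.21.
(0.25/3.7)^-0.21 = 0.06757^-0.21 = 1.761
D_Vesta = 1.761 × 4.59 km = 8.08 km

D ≈ 8.08 km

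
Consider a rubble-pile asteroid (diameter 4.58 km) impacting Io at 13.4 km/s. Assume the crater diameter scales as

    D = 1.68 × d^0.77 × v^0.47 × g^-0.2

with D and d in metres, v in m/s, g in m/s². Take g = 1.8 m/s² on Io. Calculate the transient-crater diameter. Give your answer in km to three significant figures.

D ≈ 85.7 km

In SI units: d = 4580 m, v = 13400 m/s.
d^0.77 = 4580^0.77 = 659.0
v^0.47 = 13400^0.47 = 87.04
g^-0.2 = 1.8^-0.2 = 0.8891
D = 1.68 × 659.0 × 87.04 × 0.8891 = 85677 m
   = 85.68 km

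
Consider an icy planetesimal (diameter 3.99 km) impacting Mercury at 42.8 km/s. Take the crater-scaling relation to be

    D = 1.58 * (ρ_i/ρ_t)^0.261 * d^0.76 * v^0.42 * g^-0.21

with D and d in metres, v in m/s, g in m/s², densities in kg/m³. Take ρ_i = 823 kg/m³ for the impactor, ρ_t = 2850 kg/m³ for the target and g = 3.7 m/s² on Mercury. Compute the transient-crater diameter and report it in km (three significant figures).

In SI units: d = 3990 m, v = 42800 m/s.
(ρ_i/ρ_t)^0.261 = (823/2850)^0.261 = 0.7231
d^0.76 = 3990^0.76 = 545.4
v^0.42 = 42800^0.42 = 88.15
g^-0.21 = 3.7^-0.21 = 0.7598
D = 1.58 × 0.7231 × 545.4 × 88.15 × 0.7598 = 41734 m
   = 41.73 km

D ≈ 41.7 km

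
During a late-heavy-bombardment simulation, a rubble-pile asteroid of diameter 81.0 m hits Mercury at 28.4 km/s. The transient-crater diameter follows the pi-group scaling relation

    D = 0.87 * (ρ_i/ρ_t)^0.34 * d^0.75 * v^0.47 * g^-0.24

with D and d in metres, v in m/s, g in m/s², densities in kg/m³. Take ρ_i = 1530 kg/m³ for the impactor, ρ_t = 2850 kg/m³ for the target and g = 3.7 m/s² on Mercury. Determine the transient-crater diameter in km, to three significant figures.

In SI units: v = 28400 m/s.
(ρ_i/ρ_t)^0.34 = (1530/2850)^0.34 = 0.8094
d^0.75 = 81^0.75 = 27.00
v^0.47 = 28400^0.47 = 123.9
g^-0.24 = 3.7^-0.24 = 0.7305
D = 0.87 × 0.8094 × 27.00 × 123.9 × 0.7305 = 1721 m
   = 1.721 km

D ≈ 1.72 km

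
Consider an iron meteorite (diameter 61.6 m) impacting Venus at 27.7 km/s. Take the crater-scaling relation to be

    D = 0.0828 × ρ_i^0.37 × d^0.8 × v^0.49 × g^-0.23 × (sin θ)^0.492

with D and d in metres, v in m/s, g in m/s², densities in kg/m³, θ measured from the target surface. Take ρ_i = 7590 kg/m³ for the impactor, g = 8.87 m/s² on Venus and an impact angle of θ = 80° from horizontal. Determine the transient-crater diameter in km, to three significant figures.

D ≈ 5.51 km

In SI units: v = 27700 m/s.
ρ_i^0.37 = 7590^0.37 = 27.27
d^0.8 = 61.6^0.8 = 27.02
v^0.49 = 27700^0.49 = 150.3
g^-0.23 = 8.87^-0.23 = 0.6053
(sin 80°)^0.492 = 0.9848^0.492 = 0.9925
D = 0.0828 × 27.27 × 27.02 × 150.3 × 0.6053 × 0.9925 = 5509 m
   = 5.509 km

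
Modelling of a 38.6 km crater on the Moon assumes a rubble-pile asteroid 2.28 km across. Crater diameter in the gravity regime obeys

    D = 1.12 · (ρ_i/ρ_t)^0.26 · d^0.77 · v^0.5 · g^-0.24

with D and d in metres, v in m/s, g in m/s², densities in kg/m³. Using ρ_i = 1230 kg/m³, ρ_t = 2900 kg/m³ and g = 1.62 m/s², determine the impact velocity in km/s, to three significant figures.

v ≈ 15.8 km/s

Rearranging for v: v = [D / (1.12 · (1230/2900)^0.26 · 2280^0.77 · 1.62^-0.24)]^(1/0.5).
D = 38600 m.
(1230/2900)^0.26 = 0.8001
2280^0.77 = 385.1
1.62^-0.24 = 0.8907
Denominator = 1.12 × 0.8001 × 385.1 × 0.8907 = 307.4
D / 307.4 = 38600 / 307.4 = 125.6
v = 125.6^(1/0.5) = 125.6^2 = 15775 m/s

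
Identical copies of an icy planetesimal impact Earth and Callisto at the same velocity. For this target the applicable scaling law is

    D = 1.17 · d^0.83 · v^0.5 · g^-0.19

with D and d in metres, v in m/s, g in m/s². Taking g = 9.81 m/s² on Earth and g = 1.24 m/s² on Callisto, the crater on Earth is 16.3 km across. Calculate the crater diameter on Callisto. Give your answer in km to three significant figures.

D ≈ 24.1 km

All impactor-dependent factors cancel in the ratio, leaving D_Callisto/D_Earth = (g_Callisto/g_Earth)^-0.19.
(1.24/9.81)^-0.19 = 0.1264^-0.19 = 1.481
D_Callisto = 1.481 × 16.3 km = 24.1 km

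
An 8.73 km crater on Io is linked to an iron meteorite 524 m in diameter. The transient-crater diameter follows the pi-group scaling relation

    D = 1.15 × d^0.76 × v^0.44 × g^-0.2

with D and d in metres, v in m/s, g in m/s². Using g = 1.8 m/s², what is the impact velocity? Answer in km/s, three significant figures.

Rearranging for v: v = [D / (1.15 · 524^0.76 · 1.8^-0.2)]^(1/0.44).
D = 8730 m.
524^0.76 = 116.6
1.8^-0.2 = 0.8891
Denominator = 1.15 × 116.6 × 0.8891 = 119.2
D / 119.2 = 8730 / 119.2 = 73.24
v = 73.24^(1/0.44) = 73.24^2.2727 = 17299 m/s

v ≈ 17.3 km/s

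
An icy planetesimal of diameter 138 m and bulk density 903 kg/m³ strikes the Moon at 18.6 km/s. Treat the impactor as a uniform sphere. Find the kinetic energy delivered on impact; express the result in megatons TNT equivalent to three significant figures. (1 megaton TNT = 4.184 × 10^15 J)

E ≈ 51.4 Mt TNT

v = 18600 m/s.
Mass m = (π/6) ρ d³ = (π/6) × 903 × (138)³ = 1.243 × 10^9 kg
E = ½ m v² = 0.5 × 1.243 × 10^9 × (18600)² = 2.150 × 10^17 J
   = 2.150 × 10^17 / 4.184×10^15 = 51.39 Mt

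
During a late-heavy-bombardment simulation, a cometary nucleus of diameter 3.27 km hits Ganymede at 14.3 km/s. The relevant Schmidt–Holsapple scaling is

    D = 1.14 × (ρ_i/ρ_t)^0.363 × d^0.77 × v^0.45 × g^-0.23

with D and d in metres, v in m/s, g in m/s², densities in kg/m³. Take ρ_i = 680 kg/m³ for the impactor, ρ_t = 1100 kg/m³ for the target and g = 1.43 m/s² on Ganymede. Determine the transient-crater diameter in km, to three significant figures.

In SI units: d = 3270 m, v = 14300 m/s.
(ρ_i/ρ_t)^0.363 = (680/1100)^0.363 = 0.8398
d^0.77 = 3270^0.77 = 508.4
v^0.45 = 14300^0.45 = 74.11
g^-0.23 = 1.43^-0.23 = 0.9210
D = 1.14 × 0.8398 × 508.4 × 74.11 × 0.9210 = 33222 m
   = 33.22 km

D ≈ 33.2 km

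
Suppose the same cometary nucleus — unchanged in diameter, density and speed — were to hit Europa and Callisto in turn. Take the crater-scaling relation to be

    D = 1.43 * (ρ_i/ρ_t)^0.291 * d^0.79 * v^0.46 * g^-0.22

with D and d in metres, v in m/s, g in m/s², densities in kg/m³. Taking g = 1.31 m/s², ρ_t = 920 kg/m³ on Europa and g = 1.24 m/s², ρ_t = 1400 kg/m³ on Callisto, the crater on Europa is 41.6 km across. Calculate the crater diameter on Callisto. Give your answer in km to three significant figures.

D ≈ 37.3 km

The impactor-only factors (d, v, ρ_i) cancel in the ratio, leaving D_Callisto/D_Europa = (g_Callisto/g_Europa)^-0.22 · (ρ_t,Europa/ρ_t,Callisto)^0.291.
(1.24/1.31)^-0.22 = 0.9466^-0.22 = 1.012
(920/1400)^0.291 = 0.6571^0.291 = 0.8850
Ratio = 1.012 × 0.8850 = 0.8956
D_Callisto = 0.8956 × 41.6 km = 37.3 km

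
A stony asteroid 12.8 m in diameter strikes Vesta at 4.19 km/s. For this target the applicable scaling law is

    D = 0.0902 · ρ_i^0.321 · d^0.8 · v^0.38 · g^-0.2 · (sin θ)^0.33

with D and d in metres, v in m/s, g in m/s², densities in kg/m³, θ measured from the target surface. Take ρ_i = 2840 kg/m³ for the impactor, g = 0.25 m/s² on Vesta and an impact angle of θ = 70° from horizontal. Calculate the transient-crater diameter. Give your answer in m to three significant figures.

D ≈ 274 m

In SI units: v = 4190 m/s.
ρ_i^0.321 = 2840^0.321 = 12.84
d^0.8 = 12.8^0.8 = 7.687
v^0.38 = 4190^0.38 = 23.79
g^-0.2 = 0.25^-0.2 = 1.320
(sin 70°)^0.33 = 0.9397^0.33 = 0.9797
D = 0.0902 × 12.84 × 7.687 × 23.79 × 1.320 × 0.9797 = 273.9 m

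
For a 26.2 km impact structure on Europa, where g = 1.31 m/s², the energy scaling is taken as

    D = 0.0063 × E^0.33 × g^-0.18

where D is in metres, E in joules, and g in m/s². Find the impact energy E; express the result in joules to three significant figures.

Rearranging: E = [D / (0.0063 · g^-0.18)]^(1/0.33).
D = 26200 m.
g^-0.18 = 1.31^-0.18 = 0.9526
D / (0.0063 × 0.9526) = 26200 / (6.001 × 10^-3) = 4.366 × 10^6
E = (4.366 × 10^6)^3.0303 = 1.323 × 10^20 J

E ≈ 1.32 × 10^20 J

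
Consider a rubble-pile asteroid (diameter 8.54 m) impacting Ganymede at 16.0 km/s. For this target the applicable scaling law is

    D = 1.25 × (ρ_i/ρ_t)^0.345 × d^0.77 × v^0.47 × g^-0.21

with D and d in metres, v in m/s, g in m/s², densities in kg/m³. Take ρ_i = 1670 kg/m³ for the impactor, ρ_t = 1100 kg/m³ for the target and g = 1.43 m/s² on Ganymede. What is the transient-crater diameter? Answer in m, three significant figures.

In SI units: v = 16000 m/s.
(ρ_i/ρ_t)^0.345 = (1670/1100)^0.345 = 1.155
d^0.77 = 8.54^0.77 = 5.215
v^0.47 = 16000^0.47 = 94.61
g^-0.21 = 1.43^-0.21 = 0.9276
D = 1.25 × 1.155 × 5.215 × 94.61 × 0.9276 = 660.8 m

D ≈ 661 m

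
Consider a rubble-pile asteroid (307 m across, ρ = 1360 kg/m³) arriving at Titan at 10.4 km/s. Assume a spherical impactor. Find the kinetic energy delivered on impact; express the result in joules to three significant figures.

v = 10400 m/s.
Mass m = (π/6) ρ d³ = (π/6) × 1360 × (307)³ = 2.060 × 10^10 kg
E = ½ m v² = 0.5 × 2.060 × 10^10 × (10400)² = 1.114 × 10^18 J

E ≈ 1.11 × 10^18 J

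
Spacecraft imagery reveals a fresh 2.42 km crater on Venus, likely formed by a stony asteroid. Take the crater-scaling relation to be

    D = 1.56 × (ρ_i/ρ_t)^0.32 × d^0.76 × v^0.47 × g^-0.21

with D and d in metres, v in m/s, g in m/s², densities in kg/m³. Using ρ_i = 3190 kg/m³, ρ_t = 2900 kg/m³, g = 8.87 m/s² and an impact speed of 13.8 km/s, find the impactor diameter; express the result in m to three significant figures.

d ≈ 76.3 m

Rearranging for d: d = [D / (1.56 · (3190/2900)^0.32 · 13800^0.47 · 8.87^-0.21)]^(1/0.76).
D = 2420 m.
(3190/2900)^0.32 = 1.031
13800^0.47 = 88.26
8.87^-0.21 = 0.6323
Denominator = 1.56 × 1.031 × 88.26 × 0.6323 = 89.76
D / 89.76 = 2420 / 89.76 = 26.96
d = 26.96^(1/0.76) = 26.96^1.3158 = 76.30 m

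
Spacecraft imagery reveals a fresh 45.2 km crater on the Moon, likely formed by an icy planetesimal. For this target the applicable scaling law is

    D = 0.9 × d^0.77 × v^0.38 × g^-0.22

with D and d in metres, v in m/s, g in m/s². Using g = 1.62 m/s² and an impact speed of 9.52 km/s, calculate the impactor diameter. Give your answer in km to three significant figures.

Rearranging for d: d = [D / (0.9 · 9520^0.38 · 1.62^-0.22)]^(1/0.77).
D = 45200 m.
9520^0.38 = 32.50
1.62^-0.22 = 0.8993
Denominator = 0.9 × 32.50 × 0.8993 = 26.30
D / 26.30 = 45200 / 26.30 = 1719
d = 1719^(1/0.77) = 1719^1.2987 = 15909 m

d ≈ 15.9 km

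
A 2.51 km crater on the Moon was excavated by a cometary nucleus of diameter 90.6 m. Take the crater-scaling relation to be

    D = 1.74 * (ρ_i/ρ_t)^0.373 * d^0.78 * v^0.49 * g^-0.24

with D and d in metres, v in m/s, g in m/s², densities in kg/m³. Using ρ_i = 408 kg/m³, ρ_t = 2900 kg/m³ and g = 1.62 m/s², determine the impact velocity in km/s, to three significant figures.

Rearranging for v: v = [D / (1.74 · (408/2900)^0.373 · 90.6^0.78 · 1.62^-0.24)]^(1/0.49).
D = 2510 m.
(408/2900)^0.373 = 0.4812
90.6^0.78 = 33.62
1.62^-0.24 = 0.8907
Denominator = 1.74 × 0.4812 × 33.62 × 0.8907 = 25.07
D / 25.07 = 2510 / 25.07 = 100.1
v = 100.1^(1/0.49) = 100.1^2.0408 = 12092 m/s

v ≈ 12.1 km/s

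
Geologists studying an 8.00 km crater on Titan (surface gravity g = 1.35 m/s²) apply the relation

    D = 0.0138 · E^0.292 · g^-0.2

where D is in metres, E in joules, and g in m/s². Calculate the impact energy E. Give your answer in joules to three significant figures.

E ≈ 6.70 × 10^19 J

Rearranging: E = [D / (0.0138 · g^-0.2)]^(1/0.292).
D = 8000 m.
g^-0.2 = 1.35^-0.2 = 0.9417
D / (0.0138 × 0.9417) = 8000 / (0.01300) = 6.154 × 10^5
E = (6.154 × 10^5)^3.4247 = 6.701 × 10^19 J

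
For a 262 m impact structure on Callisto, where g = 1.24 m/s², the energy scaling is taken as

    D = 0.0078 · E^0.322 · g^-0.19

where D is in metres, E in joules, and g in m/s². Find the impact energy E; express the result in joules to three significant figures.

E ≈ 1.29 × 10^14 J

Rearranging: E = [D / (0.0078 · g^-0.19)]^(1/0.322).
g^-0.19 = 1.24^-0.19 = 0.9600
D / (0.0078 × 0.9600) = 262 / (7.488 × 10^-3) = 3.499 × 10^4
E = (3.499 × 10^4)^3.1056 = 1.293 × 10^14 J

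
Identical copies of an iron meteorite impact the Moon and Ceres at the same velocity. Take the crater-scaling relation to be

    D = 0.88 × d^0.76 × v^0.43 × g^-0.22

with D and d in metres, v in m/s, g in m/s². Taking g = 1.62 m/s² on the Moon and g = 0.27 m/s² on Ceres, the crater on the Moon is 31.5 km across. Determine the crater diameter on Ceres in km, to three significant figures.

All impactor-dependent factors cancel in the ratio, leaving D_Ceres/D_Moon = (g_Ceres/g_Moon)^-0.22.
(0.27/1.62)^-0.22 = 0.1667^-0.22 = 1.483
D_Ceres = 1.483 × 31.5 km = 46.7 km

D ≈ 46.7 km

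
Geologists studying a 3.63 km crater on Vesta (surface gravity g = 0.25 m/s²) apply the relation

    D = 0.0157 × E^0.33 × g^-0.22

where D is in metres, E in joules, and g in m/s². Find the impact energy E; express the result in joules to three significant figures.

E ≈ 7.13 × 10^15 J

Rearranging: E = [D / (0.0157 · g^-0.22)]^(1/0.33).
D = 3630 m.
g^-0.22 = 0.25^-0.22 = 1.357
D / (0.0157 × 1.357) = 3630 / (0.02130) = 1.704 × 10^5
E = (1.704 × 10^5)^3.0303 = 7.127 × 10^15 J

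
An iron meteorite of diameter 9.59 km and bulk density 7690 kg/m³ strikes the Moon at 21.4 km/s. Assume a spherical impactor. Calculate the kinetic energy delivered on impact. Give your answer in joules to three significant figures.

E ≈ 8.13 × 10^23 J

d = 9590 m; v = 21400 m/s.
Mass m = (π/6) ρ d³ = (π/6) × 7690 × (9590)³ = 3.551 × 10^15 kg
E = ½ m v² = 0.5 × 3.551 × 10^15 × (21400)² = 8.131 × 10^23 J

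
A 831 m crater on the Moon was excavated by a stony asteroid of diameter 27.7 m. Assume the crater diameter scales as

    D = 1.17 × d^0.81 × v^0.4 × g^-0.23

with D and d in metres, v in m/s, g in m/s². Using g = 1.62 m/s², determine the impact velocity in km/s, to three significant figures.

v ≈ 21.3 km/s

Rearranging for v: v = [D / (1.17 · 27.7^0.81 · 1.62^-0.23)]^(1/0.4).
27.7^0.81 = 14.74
1.62^-0.23 = 0.8950
Denominator = 1.17 × 14.74 × 0.8950 = 15.43
D / 15.43 = 831 / 15.43 = 53.86
v = 53.86^(1/0.4) = 53.86^2.5 = 21290 m/s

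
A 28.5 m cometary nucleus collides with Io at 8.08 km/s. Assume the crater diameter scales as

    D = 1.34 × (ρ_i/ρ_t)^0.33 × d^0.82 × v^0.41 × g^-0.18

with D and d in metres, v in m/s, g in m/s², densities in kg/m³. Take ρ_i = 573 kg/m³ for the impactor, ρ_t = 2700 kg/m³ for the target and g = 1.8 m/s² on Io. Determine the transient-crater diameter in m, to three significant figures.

D ≈ 451 m

In SI units: v = 8080 m/s.
(ρ_i/ρ_t)^0.33 = (573/2700)^0.33 = 0.5996
d^0.82 = 28.5^0.82 = 15.59
v^0.41 = 8080^0.41 = 40.00
g^-0.18 = 1.8^-0.18 = 0.8996
D = 1.34 × 0.5996 × 15.59 × 40.00 × 0.8996 = 450.7 m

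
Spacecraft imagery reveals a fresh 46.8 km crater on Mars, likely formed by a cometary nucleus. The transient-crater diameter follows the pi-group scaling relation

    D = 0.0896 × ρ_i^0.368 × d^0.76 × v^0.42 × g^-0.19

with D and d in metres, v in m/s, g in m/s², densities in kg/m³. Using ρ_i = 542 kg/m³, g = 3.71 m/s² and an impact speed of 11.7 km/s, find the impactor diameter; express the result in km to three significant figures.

Rearranging for d: d = [D / (0.0896 · 542^0.368 · 11700^0.42 · 3.71^-0.19)]^(1/0.76).
D = 46800 m.
542^0.368 = 10.14
11700^0.42 = 51.13
3.71^-0.19 = 0.7795
Denominator = 0.0896 × 10.14 × 51.13 × 0.7795 = 36.21
D / 36.21 = 46800 / 36.21 = 1292
d = 1292^(1/0.76) = 1292^1.3158 = 12411 m

d ≈ 12.4 km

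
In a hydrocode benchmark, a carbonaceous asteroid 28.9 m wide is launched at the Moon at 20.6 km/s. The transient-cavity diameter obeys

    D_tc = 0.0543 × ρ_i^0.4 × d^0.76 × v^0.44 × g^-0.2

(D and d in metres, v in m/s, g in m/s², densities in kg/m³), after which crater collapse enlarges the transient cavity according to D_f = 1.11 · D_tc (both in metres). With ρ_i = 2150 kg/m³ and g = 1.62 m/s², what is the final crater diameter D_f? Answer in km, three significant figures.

v = 20600 m/s.
ρ_i^0.4 = 2150^0.4 = 21.53
d^0.76 = 28.9^0.76 = 12.89
v^0.44 = 20600^0.44 = 79.09
g^-0.2 = 1.62^-0.2 = 0.9080
D_tc = 0.0543 × 21.53 × 12.89 × 79.09 × 0.9080 = 1082 m
D_f = 1.11 × 1082 = 1201 m
     = 1.201 km

D_f ≈ 1.20 km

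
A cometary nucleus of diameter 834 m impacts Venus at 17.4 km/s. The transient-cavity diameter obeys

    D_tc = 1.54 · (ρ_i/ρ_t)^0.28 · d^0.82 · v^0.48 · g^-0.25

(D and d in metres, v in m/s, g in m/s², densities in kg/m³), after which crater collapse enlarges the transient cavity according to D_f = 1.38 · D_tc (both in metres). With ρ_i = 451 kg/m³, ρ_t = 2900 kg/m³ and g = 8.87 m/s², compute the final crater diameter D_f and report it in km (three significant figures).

v = 17400 m/s.
(ρ_i/ρ_t)^0.28 = (451/2900)^0.28 = 0.5939
d^0.82 = 834^0.82 = 248.5
v^0.48 = 17400^0.48 = 108.5
g^-0.25 = 8.87^-0.25 = 0.5795
D_tc = 1.54 × 0.5939 × 248.5 × 108.5 × 0.5795 = 14290 m
D_f = 1.38 × 14290 = 19720 m
     = 19.72 km

D_f ≈ 19.7 km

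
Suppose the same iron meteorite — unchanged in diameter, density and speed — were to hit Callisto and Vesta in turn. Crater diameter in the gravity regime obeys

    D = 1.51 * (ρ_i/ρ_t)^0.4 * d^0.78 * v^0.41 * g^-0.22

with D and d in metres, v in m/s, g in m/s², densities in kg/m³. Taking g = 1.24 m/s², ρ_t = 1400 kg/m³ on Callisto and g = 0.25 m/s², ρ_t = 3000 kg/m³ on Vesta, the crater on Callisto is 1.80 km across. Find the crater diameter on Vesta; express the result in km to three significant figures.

D ≈ 1.89 km

The impactor-only factors (d, v, ρ_i) cancel in the ratio, leaving D_Vesta/D_Callisto = (g_Vesta/g_Callisto)^-0.22 · (ρ_t,Callisto/ρ_t,Vesta)^0.4.
(0.25/1.24)^-0.22 = 0.2016^-0.22 = 1.422
(1400/3000)^0.4 = 0.4667^0.4 = 0.7373
Ratio = 1.422 × 0.7373 = 1.048
D_Vesta = 1.048 × 1.80 km = 1.89 km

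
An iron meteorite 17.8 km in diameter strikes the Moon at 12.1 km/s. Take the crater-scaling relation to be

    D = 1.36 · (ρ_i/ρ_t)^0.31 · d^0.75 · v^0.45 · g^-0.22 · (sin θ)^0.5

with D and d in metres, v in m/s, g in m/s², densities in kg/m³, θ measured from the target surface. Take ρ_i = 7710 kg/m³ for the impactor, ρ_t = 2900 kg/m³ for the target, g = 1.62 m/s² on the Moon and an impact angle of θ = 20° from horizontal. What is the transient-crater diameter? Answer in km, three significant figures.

D ≈ 103 km

In SI units: d = 17800 m, v = 12100 m/s.
(ρ_i/ρ_t)^0.31 = (7710/2900)^0.31 = 1.354
d^0.75 = 17800^0.75 = 1541
v^0.45 = 12100^0.45 = 68.75
g^-0.22 = 1.62^-0.22 = 0.8993
(sin 20°)^0.5 = 0.3420^0.5 = 0.5848
D = 1.36 × 1.354 × 1541 × 68.75 × 0.8993 × 0.5848 = 1.026 × 10^5 m
   = 102.6 km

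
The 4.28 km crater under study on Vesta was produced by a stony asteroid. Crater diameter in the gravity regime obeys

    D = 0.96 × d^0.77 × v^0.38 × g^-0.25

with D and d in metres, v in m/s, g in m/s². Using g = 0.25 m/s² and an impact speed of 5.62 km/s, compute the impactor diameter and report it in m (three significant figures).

d ≈ 493 m

Rearranging for d: d = [D / (0.96 · 5620^0.38 · 0.25^-0.25)]^(1/0.77).
D = 4280 m.
5620^0.38 = 26.60
0.25^-0.25 = 1.414
Denominator = 0.96 × 26.60 × 1.414 = 36.11
D / 36.11 = 4280 / 36.11 = 118.5
d = 118.5^(1/0.77) = 118.5^1.2987 = 493.3 m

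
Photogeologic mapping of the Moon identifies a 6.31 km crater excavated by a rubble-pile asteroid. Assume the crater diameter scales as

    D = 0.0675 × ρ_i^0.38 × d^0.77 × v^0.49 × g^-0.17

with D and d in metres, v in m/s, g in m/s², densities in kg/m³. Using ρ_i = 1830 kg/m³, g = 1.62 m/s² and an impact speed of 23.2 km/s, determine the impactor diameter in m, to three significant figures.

Rearranging for d: d = [D / (0.0675 · 1830^0.38 · 23200^0.49 · 1.62^-0.17)]^(1/0.77).
D = 6310 m.
1830^0.38 = 17.37
23200^0.49 = 137.7
1.62^-0.17 = 0.9213
Denominator = 0.0675 × 17.37 × 137.7 × 0.9213 = 148.7
D / 148.7 = 6310 / 148.7 = 42.43
d = 42.43^(1/0.77) = 42.43^1.2987 = 130.0 m

d ≈ 130 m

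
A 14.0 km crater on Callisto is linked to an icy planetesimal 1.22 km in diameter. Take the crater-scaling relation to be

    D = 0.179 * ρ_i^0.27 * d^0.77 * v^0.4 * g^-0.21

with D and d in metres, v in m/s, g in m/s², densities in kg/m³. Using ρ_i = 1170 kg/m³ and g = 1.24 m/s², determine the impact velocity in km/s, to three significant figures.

v ≈ 18.6 km/s

Rearranging for v: v = [D / (0.179 · 1170^0.27 · 1220^0.77 · 1.24^-0.21)]^(1/0.4).
D = 14000 m.
1170^0.27 = 6.736
1220^0.77 = 238.0
1.24^-0.21 = 0.9558
Denominator = 0.179 × 6.736 × 238.0 × 0.9558 = 274.3
D / 274.3 = 14000 / 274.3 = 51.04
v = 51.04^(1/0.4) = 51.04^2.5 = 18611 m/s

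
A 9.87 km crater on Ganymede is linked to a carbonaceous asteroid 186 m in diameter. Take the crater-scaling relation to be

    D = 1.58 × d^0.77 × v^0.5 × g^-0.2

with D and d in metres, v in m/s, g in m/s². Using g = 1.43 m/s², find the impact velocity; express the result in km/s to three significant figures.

v ≈ 14.4 km/s

Rearranging for v: v = [D / (1.58 · 186^0.77 · 1.43^-0.2)]^(1/0.5).
D = 9870 m.
186^0.77 = 55.91
1.43^-0.2 = 0.9310
Denominator = 1.58 × 55.91 × 0.9310 = 82.24
D / 82.24 = 9870 / 82.24 = 120.0
v = 120.0^(1/0.5) = 120.0^2 = 14400 m/s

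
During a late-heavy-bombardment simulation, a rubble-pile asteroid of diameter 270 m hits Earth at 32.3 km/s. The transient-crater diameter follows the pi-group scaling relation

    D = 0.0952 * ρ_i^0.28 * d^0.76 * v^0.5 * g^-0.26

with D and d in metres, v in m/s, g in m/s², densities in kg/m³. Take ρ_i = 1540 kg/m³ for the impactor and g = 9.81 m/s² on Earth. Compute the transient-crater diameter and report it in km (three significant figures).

In SI units: v = 32300 m/s.
ρ_i^0.28 = 1540^0.28 = 7.807
d^0.76 = 270^0.76 = 70.44
v^0.5 = 32300^0.5 = 179.7
g^-0.26 = 9.81^-0.26 = 0.5523
D = 0.0952 × 7.807 × 70.44 × 179.7 × 0.5523 = 5196 m
   = 5.196 km

D ≈ 5.20 km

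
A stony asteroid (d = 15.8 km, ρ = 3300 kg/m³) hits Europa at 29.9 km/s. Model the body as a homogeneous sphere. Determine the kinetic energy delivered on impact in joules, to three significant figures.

E ≈ 3.05 × 10^24 J

d = 15800 m; v = 29900 m/s.
Mass m = (π/6) ρ d³ = (π/6) × 3300 × (15800)³ = 6.815 × 10^15 kg
E = ½ m v² = 0.5 × 6.815 × 10^15 × (29900)² = 3.046 × 10^24 J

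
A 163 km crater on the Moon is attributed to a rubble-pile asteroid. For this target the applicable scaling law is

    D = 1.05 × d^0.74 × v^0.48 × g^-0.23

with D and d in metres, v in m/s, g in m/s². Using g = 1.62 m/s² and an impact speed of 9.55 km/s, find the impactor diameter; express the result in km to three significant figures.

Rearranging for d: d = [D / (1.05 · 9550^0.48 · 1.62^-0.23)]^(1/0.74).
D = 163000 m.
9550^0.48 = 81.36
1.62^-0.23 = 0.8950
Denominator = 1.05 × 81.36 × 0.8950 = 76.46
D / 76.46 = 163000 / 76.46 = 2132
d = 2132^(1/0.74) = 2132^1.3514 = 31515 m

d ≈ 31.5 km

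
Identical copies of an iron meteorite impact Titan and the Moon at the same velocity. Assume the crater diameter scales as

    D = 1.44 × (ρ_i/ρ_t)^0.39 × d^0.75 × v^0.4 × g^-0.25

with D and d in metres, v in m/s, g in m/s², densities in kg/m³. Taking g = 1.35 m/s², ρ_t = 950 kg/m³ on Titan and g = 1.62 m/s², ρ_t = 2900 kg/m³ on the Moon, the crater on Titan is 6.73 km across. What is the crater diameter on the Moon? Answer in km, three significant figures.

D ≈ 4.16 km

The impactor-only factors (d, v, ρ_i) cancel in the ratio, leaving D_Moon/D_Titan = (g_Moon/g_Titan)^-0.25 · (ρ_t,Titan/ρ_t,Moon)^0.39.
(1.62/1.35)^-0.25 = 1.200^-0.25 = 0.9554
(950/2900)^0.39 = 0.3276^0.39 = 0.6471
Ratio = 0.9554 × 0.6471 = 0.6182
D_Moon = 0.6182 × 6.73 km = 4.16 km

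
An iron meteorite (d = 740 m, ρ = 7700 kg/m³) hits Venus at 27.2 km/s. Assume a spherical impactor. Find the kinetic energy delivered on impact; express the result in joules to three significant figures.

v = 27200 m/s.
Mass m = (π/6) ρ d³ = (π/6) × 7700 × (740)³ = 1.634 × 10^12 kg
E = ½ m v² = 0.5 × 1.634 × 10^12 × (27200)² = 6.044 × 10^20 J

E ≈ 6.04 × 10^20 J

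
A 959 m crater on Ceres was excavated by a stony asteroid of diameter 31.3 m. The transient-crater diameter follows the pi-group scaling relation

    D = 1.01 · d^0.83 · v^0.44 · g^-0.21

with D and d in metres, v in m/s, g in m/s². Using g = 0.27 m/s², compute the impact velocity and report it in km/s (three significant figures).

v ≈ 4.73 km/s

Rearranging for v: v = [D / (1.01 · 31.3^0.83 · 0.27^-0.21)]^(1/0.44).
31.3^0.83 = 17.43
0.27^-0.21 = 1.316
Denominator = 1.01 × 17.43 × 1.316 = 23.17
D / 23.17 = 959 / 23.17 = 41.39
v = 41.39^(1/0.44) = 41.39^2.2727 = 4728 m/s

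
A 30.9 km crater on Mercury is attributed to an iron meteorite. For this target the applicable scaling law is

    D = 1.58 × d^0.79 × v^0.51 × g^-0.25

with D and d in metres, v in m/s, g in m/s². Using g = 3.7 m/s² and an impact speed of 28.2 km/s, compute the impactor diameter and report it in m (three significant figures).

d ≈ 548 m

Rearranging for d: d = [D / (1.58 · 28200^0.51 · 3.7^-0.25)]^(1/0.79).
D = 30900 m.
28200^0.51 = 186.0
3.7^-0.25 = 0.7210
Denominator = 1.58 × 186.0 × 0.7210 = 211.9
D / 211.9 = 30900 / 211.9 = 145.8
d = 145.8^(1/0.79) = 145.8^1.2658 = 548.1 m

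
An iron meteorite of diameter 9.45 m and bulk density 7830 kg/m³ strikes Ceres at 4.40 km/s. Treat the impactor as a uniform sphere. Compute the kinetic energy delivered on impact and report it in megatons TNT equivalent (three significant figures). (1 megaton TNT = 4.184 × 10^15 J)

v = 4400 m/s.
Mass m = (π/6) ρ d³ = (π/6) × 7830 × (9.45)³ = 3.460 × 10^6 kg
E = ½ m v² = 0.5 × 3.460 × 10^6 × (4400)² = 3.349 × 10^13 J
   = 3.349 × 10^13 / 4.184×10^15 = 8.004 × 10^-3 Mt

E ≈ 8.00 × 10^-3 Mt TNT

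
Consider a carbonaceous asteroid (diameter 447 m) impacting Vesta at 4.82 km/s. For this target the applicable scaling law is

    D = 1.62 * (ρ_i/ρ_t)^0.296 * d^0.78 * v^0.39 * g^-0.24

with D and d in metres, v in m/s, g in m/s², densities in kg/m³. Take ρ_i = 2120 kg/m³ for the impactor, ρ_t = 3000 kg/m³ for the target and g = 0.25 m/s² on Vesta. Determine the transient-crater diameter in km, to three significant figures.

D ≈ 6.50 km

In SI units: v = 4820 m/s.
(ρ_i/ρ_t)^0.296 = (2120/3000)^0.296 = 0.9023
d^0.78 = 447^0.78 = 116.7
v^0.39 = 4820^0.39 = 27.31
g^-0.24 = 0.25^-0.24 = 1.395
D = 1.62 × 0.9023 × 116.7 × 27.31 × 1.395 = 6499 m
   = 6.499 km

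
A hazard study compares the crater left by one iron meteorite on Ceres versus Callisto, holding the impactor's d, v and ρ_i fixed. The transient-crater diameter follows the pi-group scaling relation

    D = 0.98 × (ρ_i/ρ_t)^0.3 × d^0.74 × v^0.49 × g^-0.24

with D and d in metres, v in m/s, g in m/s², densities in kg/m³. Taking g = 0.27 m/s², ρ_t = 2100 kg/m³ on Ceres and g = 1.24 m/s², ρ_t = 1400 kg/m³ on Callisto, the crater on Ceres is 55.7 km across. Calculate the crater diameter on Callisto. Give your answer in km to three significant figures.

D ≈ 43.6 km

The impactor-only factors (d, v, ρ_i) cancel in the ratio, leaving D_Callisto/D_Ceres = (g_Callisto/g_Ceres)^-0.24 · (ρ_t,Ceres/ρ_t,Callisto)^0.3.
(1.24/0.27)^-0.24 = 4.593^-0.24 = 0.6936
(2100/1400)^0.3 = 1.500^0.3 = 1.129
Ratio = 0.6936 × 1.129 = 0.7831
D_Callisto = 0.7831 × 55.7 km = 43.6 km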